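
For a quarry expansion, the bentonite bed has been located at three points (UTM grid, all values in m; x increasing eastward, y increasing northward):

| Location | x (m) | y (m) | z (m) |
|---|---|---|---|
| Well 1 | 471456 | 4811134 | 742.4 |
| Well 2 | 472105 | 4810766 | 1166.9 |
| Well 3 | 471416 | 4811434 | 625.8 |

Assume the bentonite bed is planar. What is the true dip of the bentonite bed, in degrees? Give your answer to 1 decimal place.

Two edge vectors: Well 1→Well 2 = (649, -368, 424.5), Well 1→Well 3 = (-40, 300, -116.6).
Normal n = (Well 1→Well 2) × (Well 1→Well 3) = (-84441.2, 58693.4, 179980).
So ∂z/∂x = −n_x/n_z = 0.46917 and ∂z/∂y = −n_y/n_z = −0.32611.
Gradient magnitude |∇z| = √(a² + b²) = √(0.22012 + 0.10635) = 0.57137.
True dip = arctan(0.57137) = 29.7°, dipping toward NW (azimuth ≈ 305°).

29.7°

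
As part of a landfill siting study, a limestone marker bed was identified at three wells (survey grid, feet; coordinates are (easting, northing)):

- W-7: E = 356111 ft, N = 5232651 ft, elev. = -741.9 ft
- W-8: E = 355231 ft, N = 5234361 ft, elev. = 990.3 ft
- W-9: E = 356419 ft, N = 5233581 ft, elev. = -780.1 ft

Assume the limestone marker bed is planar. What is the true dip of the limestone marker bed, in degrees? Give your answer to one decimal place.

52.4°

Two edge vectors: W-7→W-8 = (-880, 1710, 1732.2), W-7→W-9 = (308, 930, -38.2).
Normal n = (W-7→W-8) × (W-7→W-9) = (-1676268, 499901.6, -1345080).
So ∂z/∂E = −n_x/n_z = −1.24622 and ∂z/∂N = −n_y/n_z = 0.37165.
Gradient magnitude |∇z| = √(a² + b²) = √(1.55307 + 0.13813) = 1.30046.
True dip = arctan(1.30046) = 52.4°, dipping toward ESE (azimuth ≈ 107°).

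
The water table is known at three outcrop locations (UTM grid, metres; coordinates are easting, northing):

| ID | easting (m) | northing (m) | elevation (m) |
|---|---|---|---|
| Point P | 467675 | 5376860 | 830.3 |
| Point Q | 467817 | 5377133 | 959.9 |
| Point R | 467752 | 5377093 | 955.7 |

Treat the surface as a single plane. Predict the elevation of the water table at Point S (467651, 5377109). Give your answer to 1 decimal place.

Two edge vectors: Point P→Point Q = (142, 273, 129.6), Point P→Point R = (77, 233, 125.4).
Normal n = (Point P→Point Q) × (Point P→Point R) = (4037.4, -7827.6, 12065).
So ∂z/∂easting = −n_x/n_z = −0.334637381 and ∂z/∂northing = −n_y/n_z = 0.648785744.
Intercept c from Point P: 830.3 + 156501.54 − 3488430.11 = −3331098.28.
At (467651, 5377109): z = −156493.5 + 3488591.7 − 3331098.28 = 999.9 m.

999.9 m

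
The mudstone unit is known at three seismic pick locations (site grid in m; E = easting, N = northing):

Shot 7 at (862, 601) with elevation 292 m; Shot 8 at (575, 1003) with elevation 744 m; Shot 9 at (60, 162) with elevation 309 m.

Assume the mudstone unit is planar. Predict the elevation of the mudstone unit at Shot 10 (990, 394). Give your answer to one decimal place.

68.3 m

Two edge vectors: Shot 7→Shot 8 = (-287, 402, 452), Shot 7→Shot 9 = (-802, -439, 17).
Normal n = (Shot 7→Shot 8) × (Shot 7→Shot 9) = (205262, -357625, 448397).
So ∂z/∂E = −n_x/n_z = −0.457768 and ∂z/∂N = −n_y/n_z = 0.797563.
Intercept c from Shot 7: 292 + 394.60 − 479.34 = 207.26.
At (990, 394): z = −453.2 + 314.2 + 207.26 = 68.3 m.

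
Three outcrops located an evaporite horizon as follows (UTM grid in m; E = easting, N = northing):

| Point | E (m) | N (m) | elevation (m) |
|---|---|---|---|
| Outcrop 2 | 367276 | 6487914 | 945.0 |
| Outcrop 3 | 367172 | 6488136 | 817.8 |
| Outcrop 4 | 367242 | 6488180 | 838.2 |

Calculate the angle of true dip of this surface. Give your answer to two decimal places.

Two edge vectors: Outcrop 2→Outcrop 3 = (-104, 222, -127.2), Outcrop 2→Outcrop 4 = (-34, 266, -106.8).
Normal n = (Outcrop 2→Outcrop 3) × (Outcrop 2→Outcrop 4) = (10125.6, -6782.4, -20116).
So ∂z/∂E = −n_x/n_z = 0.50336 and ∂z/∂N = −n_y/n_z = −0.33716.
Gradient magnitude |∇z| = √(a² + b²) = √(0.25337 + 0.11368) = 0.60585.
True dip = arctan(0.60585) = 31.21°, dipping toward NW (azimuth ≈ 304°).

31.21°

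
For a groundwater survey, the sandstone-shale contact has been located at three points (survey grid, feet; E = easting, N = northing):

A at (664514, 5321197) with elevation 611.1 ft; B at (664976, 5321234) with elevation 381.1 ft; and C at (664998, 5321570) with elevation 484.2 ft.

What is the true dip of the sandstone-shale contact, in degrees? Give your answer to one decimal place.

32.1°

Two edge vectors: A→B = (462, 37, -230), A→C = (484, 373, -126.9).
Normal n = (A→B) × (A→C) = (81094.7, -52692.2, 154418).
So ∂z/∂E = −n_x/n_z = −0.52516 and ∂z/∂N = −n_y/n_z = 0.34123.
Gradient magnitude |∇z| = √(a² + b²) = √(0.27580 + 0.11644) = 0.62629.
True dip = arctan(0.62629) = 32.1°, dipping toward ESE (azimuth ≈ 123°).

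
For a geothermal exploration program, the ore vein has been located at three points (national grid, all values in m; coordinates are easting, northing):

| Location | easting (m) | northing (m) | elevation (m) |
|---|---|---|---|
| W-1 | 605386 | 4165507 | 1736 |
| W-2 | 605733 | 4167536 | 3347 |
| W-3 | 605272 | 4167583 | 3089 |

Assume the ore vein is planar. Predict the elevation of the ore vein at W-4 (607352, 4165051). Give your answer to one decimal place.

Let the plane be z = a·easting + b·northing + c.
W-2−W-1: 347a + 2029b = 1611;  W-3−W-1: −114a + 2076b = 1353.
Solving gives a = 0.629623675, b = 0.686308815.
Then c = 1736 − a·605386 − b·4165507 = −3238253.53.
At (607352, 4165051): z = 382403.2 + 2858511.2 − 3238253.53 = 2660.9 m.

2660.9 m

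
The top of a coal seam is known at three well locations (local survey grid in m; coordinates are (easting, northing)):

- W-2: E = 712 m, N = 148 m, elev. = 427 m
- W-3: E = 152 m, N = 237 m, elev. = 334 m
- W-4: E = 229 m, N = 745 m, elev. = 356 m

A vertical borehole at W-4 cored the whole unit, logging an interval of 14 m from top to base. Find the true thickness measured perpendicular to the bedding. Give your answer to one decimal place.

Let the plane be z = a·E + b·N + c.
W-3−W-2: −560a + 89b = −93;  W-4−W-2: −483a + 597b = −71.
Solving gives a = 0.16889, b = 0.01771.
|∇z| = √(a²+b²) = 0.16981, so dip δ = arctan(0.16981) = 9.64°.
True thickness = vertical thickness × cos δ = 14 × cos 9.64° = 13.8 m.

13.8 m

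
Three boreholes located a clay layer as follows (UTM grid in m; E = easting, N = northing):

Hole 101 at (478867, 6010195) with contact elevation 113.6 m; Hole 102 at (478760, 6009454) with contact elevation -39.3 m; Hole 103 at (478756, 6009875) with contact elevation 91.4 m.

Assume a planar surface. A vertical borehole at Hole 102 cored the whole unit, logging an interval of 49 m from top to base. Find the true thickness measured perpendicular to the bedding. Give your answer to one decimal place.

Two edge vectors: Hole 101→Hole 102 = (-107, -741, -152.9), Hole 101→Hole 103 = (-111, -320, -22.2).
Normal n = (Hole 101→Hole 102) × (Hole 101→Hole 103) = (-32477.8, 14596.5, -48011).
So ∂z/∂E = −n_x/n_z = −0.67647 and ∂z/∂N = −n_y/n_z = 0.30402.
|∇z| = √(a²+b²) = 0.74164, so dip δ = arctan(0.74164) = 36.56°.
True thickness = vertical thickness × cos δ = 49 × cos 36.56° = 39.4 m.

39.4 m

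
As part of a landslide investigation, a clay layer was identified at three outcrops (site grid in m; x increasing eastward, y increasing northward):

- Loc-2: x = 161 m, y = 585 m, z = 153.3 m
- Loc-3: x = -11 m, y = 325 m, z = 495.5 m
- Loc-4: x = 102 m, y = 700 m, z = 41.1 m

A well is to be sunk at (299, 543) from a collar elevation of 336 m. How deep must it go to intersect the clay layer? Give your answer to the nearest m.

Two edge vectors: Loc-2→Loc-3 = (-172, -260, 342.2), Loc-2→Loc-4 = (-59, 115, -112.2).
Normal n = (Loc-2→Loc-3) × (Loc-2→Loc-4) = (-10181, -39488.2, -35120).
So ∂z/∂x = −n_x/n_z = −0.28989 and ∂z/∂y = −n_y/n_z = −1.12438.
Intercept c from Loc-2: 153.3 + 46.67 + 657.76 = 857.73.
At (299, 543): z_contact = −86.7 − 610.5 + 857.73 = 160.5 m.
Depth below ground = 336 − 160.5 = 175 m.

175 m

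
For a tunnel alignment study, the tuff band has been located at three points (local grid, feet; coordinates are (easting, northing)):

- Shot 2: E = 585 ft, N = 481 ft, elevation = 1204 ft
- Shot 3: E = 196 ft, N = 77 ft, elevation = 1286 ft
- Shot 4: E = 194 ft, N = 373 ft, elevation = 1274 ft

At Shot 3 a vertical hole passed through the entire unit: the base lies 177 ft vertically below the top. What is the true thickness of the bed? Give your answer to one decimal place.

174.4 ft

Let the plane be z = a·E + b·N + c.
Shot 3−Shot 2: −389a − 404b = 82;  Shot 4−Shot 2: −391a − 108b = 70.
Solving gives a = −0.16752, b = −0.04167.
|∇z| = √(a²+b²) = 0.17262, so dip δ = arctan(0.17262) = 9.79°.
True thickness = vertical thickness × cos δ = 177 × cos 9.79° = 174.4 ft.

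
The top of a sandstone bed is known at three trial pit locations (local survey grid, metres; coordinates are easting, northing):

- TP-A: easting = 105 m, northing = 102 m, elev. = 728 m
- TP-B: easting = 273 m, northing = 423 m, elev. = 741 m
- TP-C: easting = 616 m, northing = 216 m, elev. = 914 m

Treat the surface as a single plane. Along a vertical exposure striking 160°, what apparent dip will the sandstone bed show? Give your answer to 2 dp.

Let the plane be z = a·easting + b·northing + c.
TP-B−TP-A: 168a + 321b = 13;  TP-C−TP-A: 511a + 114b = 186.
Solving gives a = 0.40188, b = −0.16983.
Unit vector along 160° is (sin 160°, cos 160°) = (0.3420, -0.9397).
Slope in that direction = a·(0.3420) + b·(-0.9397) = 0.29704.
Apparent dip = arctan|0.29704| = 16.54° (true dip is 23.6°, so apparent ≤ true as expected).

16.54°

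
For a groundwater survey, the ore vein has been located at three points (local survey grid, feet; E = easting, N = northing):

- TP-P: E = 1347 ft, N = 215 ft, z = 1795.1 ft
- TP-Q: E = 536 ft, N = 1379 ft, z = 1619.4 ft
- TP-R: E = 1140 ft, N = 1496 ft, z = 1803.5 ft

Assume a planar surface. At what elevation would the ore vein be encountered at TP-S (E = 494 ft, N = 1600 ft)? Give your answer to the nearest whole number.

Let the plane be z = a·E + b·N + c.
TP-Q−TP-P: −811a + 1164b = −175.7;  TP-R−TP-P: −207a + 1281b = 8.4.
Solving gives a = 0.29432, b = 0.05412.
Then c = 1795.1 − a·1347 − b·215 = 1387.02.
At (494, 1600): z = 145.4 + 86.6 + 1387.02 = 1619.0 ft.

1619 ft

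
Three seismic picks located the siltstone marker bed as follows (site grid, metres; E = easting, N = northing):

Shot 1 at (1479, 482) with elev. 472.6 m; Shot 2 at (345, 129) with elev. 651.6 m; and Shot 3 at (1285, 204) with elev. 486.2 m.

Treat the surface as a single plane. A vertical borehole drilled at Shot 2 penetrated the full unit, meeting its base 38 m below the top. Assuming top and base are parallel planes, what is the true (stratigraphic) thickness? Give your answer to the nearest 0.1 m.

37.3 m

Two edge vectors: Shot 1→Shot 2 = (-1134, -353, 179), Shot 1→Shot 3 = (-194, -278, 13.6).
Normal n = (Shot 1→Shot 2) × (Shot 1→Shot 3) = (44961.2, -19303.6, 246770).
So ∂z/∂E = −n_x/n_z = −0.18220 and ∂z/∂N = −n_y/n_z = 0.07823.
|∇z| = √(a²+b²) = 0.19828, so dip δ = arctan(0.19828) = 11.22°.
True thickness = vertical thickness × cos δ = 38 × cos 11.22° = 37.3 m.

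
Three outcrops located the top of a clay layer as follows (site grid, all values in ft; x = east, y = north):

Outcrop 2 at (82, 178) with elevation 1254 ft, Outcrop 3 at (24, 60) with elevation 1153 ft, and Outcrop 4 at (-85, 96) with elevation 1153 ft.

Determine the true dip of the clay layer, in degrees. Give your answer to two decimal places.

37.79°

Two edge vectors: Outcrop 2→Outcrop 3 = (-58, -118, -101), Outcrop 2→Outcrop 4 = (-167, -82, -101).
Normal n = (Outcrop 2→Outcrop 3) × (Outcrop 2→Outcrop 4) = (3636, 11009, -14950).
So ∂z/∂x = −n_x/n_z = 0.24321 and ∂z/∂y = −n_y/n_z = 0.73639.
Gradient magnitude |∇z| = √(a² + b²) = √(0.05915 + 0.54227) = 0.77551.
True dip = arctan(0.77551) = 37.79°, dipping toward SSW (azimuth ≈ 198°).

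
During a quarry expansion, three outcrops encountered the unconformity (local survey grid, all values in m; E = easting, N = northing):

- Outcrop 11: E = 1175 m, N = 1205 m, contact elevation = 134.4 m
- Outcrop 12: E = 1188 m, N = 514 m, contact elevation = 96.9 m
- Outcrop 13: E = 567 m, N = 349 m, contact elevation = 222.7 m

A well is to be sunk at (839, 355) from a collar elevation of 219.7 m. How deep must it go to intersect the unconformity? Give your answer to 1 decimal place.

Two edge vectors: Outcrop 11→Outcrop 12 = (13, -691, -37.5), Outcrop 11→Outcrop 13 = (-608, -856, 88.3).
Normal n = (Outcrop 11→Outcrop 12) × (Outcrop 11→Outcrop 13) = (-93115.3, 21652.1, -431256).
So ∂z/∂E = −n_x/n_z = −0.215917 and ∂z/∂N = −n_y/n_z = 0.050207.
Intercept c from Outcrop 11: 134.4 + 253.70 − 60.50 = 327.60.
At (839, 355): z_contact = −181.15 + 17.82 + 327.60 = 164.27 m.
Depth below ground = 219.7 − 164.27 = 55.4 m.

55.4 m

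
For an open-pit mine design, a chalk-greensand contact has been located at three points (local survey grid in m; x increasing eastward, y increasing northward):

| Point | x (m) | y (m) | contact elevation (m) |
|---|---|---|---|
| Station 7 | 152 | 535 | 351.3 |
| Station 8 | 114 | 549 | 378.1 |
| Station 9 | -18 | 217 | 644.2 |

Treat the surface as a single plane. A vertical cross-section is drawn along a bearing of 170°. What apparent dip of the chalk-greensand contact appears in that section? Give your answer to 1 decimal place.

Two edge vectors: Station 7→Station 8 = (-38, 14, 26.8), Station 7→Station 9 = (-170, -318, 292.9).
Normal n = (Station 7→Station 8) × (Station 7→Station 9) = (12623, 6574.2, 14464).
So ∂z/∂x = −n_x/n_z = −0.87272 and ∂z/∂y = −n_y/n_z = −0.45452.
Unit vector along 170° is (sin 170°, cos 170°) = (0.1736, -0.9848).
Slope in that direction = a·(0.1736) + b·(-0.9848) = 0.29607.
Apparent dip = arctan|0.29607| = 16.5° (true dip is 44.5°, so apparent ≤ true as expected).

16.5°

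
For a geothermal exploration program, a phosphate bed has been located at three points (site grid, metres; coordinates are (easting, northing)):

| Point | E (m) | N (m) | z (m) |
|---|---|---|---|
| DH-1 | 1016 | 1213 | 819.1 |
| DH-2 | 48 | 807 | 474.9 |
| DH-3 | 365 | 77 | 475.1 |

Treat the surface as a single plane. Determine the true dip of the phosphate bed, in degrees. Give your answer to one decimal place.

Two edge vectors: DH-1→DH-2 = (-968, -406, -344.2), DH-1→DH-3 = (-651, -1136, -344).
Normal n = (DH-1→DH-2) × (DH-1→DH-3) = (-251347.2, -108917.8, 835342).
So ∂z/∂E = −n_x/n_z = 0.30089 and ∂z/∂N = −n_y/n_z = 0.13039.
Gradient magnitude |∇z| = √(a² + b²) = √(0.09054 + 0.01700) = 0.32793.
True dip = arctan(0.32793) = 18.2°, dipping toward WSW (azimuth ≈ 247°).

18.2°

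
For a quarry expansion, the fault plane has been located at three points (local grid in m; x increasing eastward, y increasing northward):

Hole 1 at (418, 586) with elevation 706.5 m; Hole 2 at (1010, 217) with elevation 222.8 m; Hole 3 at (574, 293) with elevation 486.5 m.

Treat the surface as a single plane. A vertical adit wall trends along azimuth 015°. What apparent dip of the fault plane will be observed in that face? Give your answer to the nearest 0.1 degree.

17.8°

Let the plane be z = a·x + b·y + c.
Hole 2−Hole 1: 592a − 369b = −483.7;  Hole 3−Hole 1: 156a − 293b = −220.
Solving gives a = −0.52242, b = 0.47271.
Unit vector along 015° is (sin 15°, cos 15°) = (0.2588, 0.9659).
Slope in that direction = a·(0.2588) + b·(0.9659) = 0.32139.
Apparent dip = arctan|0.32139| = 17.8° (true dip is 35.2°, so apparent ≤ true as expected).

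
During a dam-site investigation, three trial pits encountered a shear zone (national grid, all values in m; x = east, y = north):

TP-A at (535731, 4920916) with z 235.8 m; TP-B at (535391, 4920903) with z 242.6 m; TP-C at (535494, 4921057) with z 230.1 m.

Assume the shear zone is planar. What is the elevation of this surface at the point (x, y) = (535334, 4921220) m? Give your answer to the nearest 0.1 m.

Two edge vectors: TP-A→TP-B = (-340, -13, 6.8), TP-A→TP-C = (-237, 141, -5.7).
Normal n = (TP-A→TP-B) × (TP-A→TP-C) = (-884.7, -3549.6, -51021).
So ∂z/∂x = −n_x/n_z = −0.017339919 and ∂z/∂y = −n_y/n_z = −0.069571353.
Intercept c from TP-A: 235.8 + 9289.53 + 342354.78 = 351880.12.
At (535334, 4921220): z = −9282.6 − 342375.9 + 351880.12 = 221.5 m.

221.5 m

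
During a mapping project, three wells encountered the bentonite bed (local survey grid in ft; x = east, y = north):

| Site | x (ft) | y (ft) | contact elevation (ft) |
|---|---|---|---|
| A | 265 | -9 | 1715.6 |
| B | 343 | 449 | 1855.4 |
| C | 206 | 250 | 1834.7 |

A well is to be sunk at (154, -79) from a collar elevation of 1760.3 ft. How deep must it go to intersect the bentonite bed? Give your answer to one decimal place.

27.6 ft

Let the plane be z = a·x + b·y + c.
B−A: 78a + 458b = 139.8;  C−A: −59a + 259b = 119.1.
Solving gives a = −0.38835, b = 0.37138.
Then c = 1715.6 − a·265 − b·-9 = 1821.86.
At (154, -79): z_contact = −59.81 − 29.34 + 1821.86 = 1732.71 ft.
Depth below ground = 1760.3 − 1732.71 = 27.6 ft.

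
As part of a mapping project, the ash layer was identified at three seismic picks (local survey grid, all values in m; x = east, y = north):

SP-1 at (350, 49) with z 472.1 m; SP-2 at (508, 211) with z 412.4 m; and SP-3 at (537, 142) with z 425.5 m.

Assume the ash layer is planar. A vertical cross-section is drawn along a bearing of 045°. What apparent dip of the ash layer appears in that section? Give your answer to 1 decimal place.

Two edge vectors: SP-1→SP-2 = (158, 162, -59.7), SP-1→SP-3 = (187, 93, -46.6).
Normal n = (SP-1→SP-2) × (SP-1→SP-3) = (-1997.1, -3801.1, -15600).
So ∂z/∂x = −n_x/n_z = −0.12802 and ∂z/∂y = −n_y/n_z = −0.24366.
Unit vector along 045° is (sin 45°, cos 45°) = (0.7071, 0.7071).
Slope in that direction = a·(0.7071) + b·(0.7071) = −0.26282.
Apparent dip = arctan|0.26282| = 14.7° (true dip is 15.4°, so apparent ≤ true as expected).

14.7°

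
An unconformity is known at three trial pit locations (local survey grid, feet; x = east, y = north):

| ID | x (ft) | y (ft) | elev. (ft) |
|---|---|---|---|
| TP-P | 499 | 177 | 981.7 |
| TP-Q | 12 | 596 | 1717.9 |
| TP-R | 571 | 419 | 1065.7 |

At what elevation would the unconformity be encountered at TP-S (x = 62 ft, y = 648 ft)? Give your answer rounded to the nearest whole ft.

1703 ft

Two edge vectors: TP-P→TP-Q = (-487, 419, 736.2), TP-P→TP-R = (72, 242, 84).
Normal n = (TP-P→TP-Q) × (TP-P→TP-R) = (-142964.4, 93914.4, -148022).
So ∂z/∂x = −n_x/n_z = −0.96583 and ∂z/∂y = −n_y/n_z = 0.63446.
Intercept c from TP-P: 981.7 + 481.95 − 112.30 = 1351.35.
At (62, 648): z = −59.9 + 411.1 + 1351.35 = 1702.6 ft.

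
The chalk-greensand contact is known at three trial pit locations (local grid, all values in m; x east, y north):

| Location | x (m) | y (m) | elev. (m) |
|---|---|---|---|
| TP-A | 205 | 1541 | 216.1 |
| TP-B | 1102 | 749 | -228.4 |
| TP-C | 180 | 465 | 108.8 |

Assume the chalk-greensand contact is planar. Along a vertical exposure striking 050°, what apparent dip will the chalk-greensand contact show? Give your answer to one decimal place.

Two edge vectors: TP-A→TP-B = (897, -792, -444.5), TP-A→TP-C = (-25, -1076, -107.3).
Normal n = (TP-A→TP-B) × (TP-A→TP-C) = (-393300.4, 107360.6, -984972).
So ∂z/∂x = −n_x/n_z = −0.39930 and ∂z/∂y = −n_y/n_z = 0.10900.
Unit vector along 050° is (sin 50°, cos 50°) = (0.7660, 0.6428).
Slope in that direction = a·(0.7660) + b·(0.6428) = −0.23582.
Apparent dip = arctan|0.23582| = 13.3° (true dip is 22.5°, so apparent ≤ true as expected).

13.3°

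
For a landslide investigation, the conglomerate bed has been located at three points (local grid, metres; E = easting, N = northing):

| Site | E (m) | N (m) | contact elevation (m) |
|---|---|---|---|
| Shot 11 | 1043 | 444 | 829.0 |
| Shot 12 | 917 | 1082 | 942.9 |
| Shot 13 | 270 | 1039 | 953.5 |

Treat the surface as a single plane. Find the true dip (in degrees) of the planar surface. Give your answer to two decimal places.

Two edge vectors: Shot 11→Shot 12 = (-126, 638, 113.9), Shot 11→Shot 13 = (-773, 595, 124.5).
Normal n = (Shot 11→Shot 12) × (Shot 11→Shot 13) = (11660.5, -72357.7, 418204).
So ∂z/∂E = −n_x/n_z = −0.02788 and ∂z/∂N = −n_y/n_z = 0.17302.
Gradient magnitude |∇z| = √(a² + b²) = √(0.00078 + 0.02994) = 0.17525.
True dip = arctan(0.17525) = 9.94°, dipping toward S (azimuth ≈ 171°).

9.94°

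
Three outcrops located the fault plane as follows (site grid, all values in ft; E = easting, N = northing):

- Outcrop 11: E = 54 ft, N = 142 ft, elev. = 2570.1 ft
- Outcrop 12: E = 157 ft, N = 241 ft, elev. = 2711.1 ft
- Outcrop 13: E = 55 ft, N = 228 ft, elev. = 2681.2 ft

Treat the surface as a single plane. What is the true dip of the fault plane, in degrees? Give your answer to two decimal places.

52.36°

Two edge vectors: Outcrop 11→Outcrop 12 = (103, 99, 141), Outcrop 11→Outcrop 13 = (1, 86, 111.1).
Normal n = (Outcrop 11→Outcrop 12) × (Outcrop 11→Outcrop 13) = (-1127.1, -11302.3, 8759).
So ∂z/∂E = −n_x/n_z = 0.12868 and ∂z/∂N = −n_y/n_z = 1.29036.
Gradient magnitude |∇z| = √(a² + b²) = √(0.01656 + 1.66504) = 1.29676.
True dip = arctan(1.29676) = 52.36°, dipping toward S (azimuth ≈ 186°).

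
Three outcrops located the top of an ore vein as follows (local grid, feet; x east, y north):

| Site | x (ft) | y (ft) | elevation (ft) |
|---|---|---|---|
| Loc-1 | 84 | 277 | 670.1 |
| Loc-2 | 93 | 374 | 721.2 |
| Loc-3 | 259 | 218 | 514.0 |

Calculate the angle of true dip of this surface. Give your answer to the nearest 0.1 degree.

42.3°

Let the plane be z = a·x + b·y + c.
Loc-2−Loc-1: 9a + 97b = 51.1;  Loc-3−Loc-1: 175a − 59b = −156.1.
Solving gives a = −0.69272, b = 0.59108.
Gradient magnitude |∇z| = √(a² + b²) = √(0.47986 + 0.34937) = 0.91062.
True dip = arctan(0.91062) = 42.3°, dipping toward SE (azimuth ≈ 130°).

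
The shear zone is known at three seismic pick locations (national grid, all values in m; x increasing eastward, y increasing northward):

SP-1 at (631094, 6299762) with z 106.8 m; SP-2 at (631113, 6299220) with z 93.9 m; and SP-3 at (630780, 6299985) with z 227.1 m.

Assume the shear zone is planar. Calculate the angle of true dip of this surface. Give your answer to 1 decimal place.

20.6°

Two edge vectors: SP-1→SP-2 = (19, -542, -12.9), SP-1→SP-3 = (-314, 223, 120.3).
Normal n = (SP-1→SP-2) × (SP-1→SP-3) = (-62325.9, 1764.9, -165951).
So ∂z/∂x = −n_x/n_z = −0.37557 and ∂z/∂y = −n_y/n_z = 0.01064.
Gradient magnitude |∇z| = √(a² + b²) = √(0.14105 + 0.00011) = 0.37572.
True dip = arctan(0.37572) = 20.6°, dipping toward E (azimuth ≈ 092°).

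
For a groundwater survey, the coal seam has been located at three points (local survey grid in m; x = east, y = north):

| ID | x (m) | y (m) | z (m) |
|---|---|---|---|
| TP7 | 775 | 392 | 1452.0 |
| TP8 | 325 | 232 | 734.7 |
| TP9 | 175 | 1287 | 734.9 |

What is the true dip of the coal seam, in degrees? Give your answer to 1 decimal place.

56.9°

Let the plane be z = a·x + b·y + c.
TP8−TP7: −450a − 160b = −717.3;  TP9−TP7: −600a + 895b = −717.1.
Solving gives a = 1.51723, b = 0.21591.
Gradient magnitude |∇z| = √(a² + b²) = √(2.30199 + 0.04662) = 1.53252.
True dip = arctan(1.53252) = 56.9°, dipping toward W (azimuth ≈ 262°).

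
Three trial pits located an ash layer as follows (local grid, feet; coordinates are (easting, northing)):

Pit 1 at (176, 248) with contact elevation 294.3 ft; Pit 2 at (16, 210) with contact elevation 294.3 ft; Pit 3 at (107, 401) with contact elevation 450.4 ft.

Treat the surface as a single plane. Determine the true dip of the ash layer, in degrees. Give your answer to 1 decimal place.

Let the plane be z = a·E + b·N + c.
Pit 2−Pit 1: −160a − 38b = 0;  Pit 3−Pit 1: −69a + 153b = 156.1.
Solving gives a = −0.21887, b = 0.92156.
Gradient magnitude |∇z| = √(a² + b²) = √(0.04790 + 0.84926) = 0.94719.
True dip = arctan(0.94719) = 43.4°, dipping toward SSE (azimuth ≈ 167°).

43.4°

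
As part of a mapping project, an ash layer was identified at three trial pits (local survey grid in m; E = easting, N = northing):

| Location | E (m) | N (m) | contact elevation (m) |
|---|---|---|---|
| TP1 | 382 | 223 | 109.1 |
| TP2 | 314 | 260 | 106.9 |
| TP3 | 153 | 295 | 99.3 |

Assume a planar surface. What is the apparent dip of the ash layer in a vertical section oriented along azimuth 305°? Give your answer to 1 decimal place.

Let the plane be z = a·E + b·N + c.
TP2−TP1: −68a + 37b = −2.2;  TP3−TP1: −229a + 72b = −9.8.
Solving gives a = 0.05709, b = 0.04546.
Unit vector along 305° is (sin 305°, cos 305°) = (-0.8192, 0.5736).
Slope in that direction = a·(-0.8192) + b·(0.5736) = −0.02069.
Apparent dip = arctan|0.02069| = 1.2° (true dip is 4.2°, so apparent ≤ true as expected).

1.2°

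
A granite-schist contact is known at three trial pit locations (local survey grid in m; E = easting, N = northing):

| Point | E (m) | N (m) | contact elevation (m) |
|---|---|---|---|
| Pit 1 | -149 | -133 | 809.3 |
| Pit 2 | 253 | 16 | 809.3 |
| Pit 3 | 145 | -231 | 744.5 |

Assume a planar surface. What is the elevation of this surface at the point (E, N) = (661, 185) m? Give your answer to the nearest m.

815 m

Let the plane be z = a·E + b·N + c.
Pit 2−Pit 1: 402a + 149b = 0;  Pit 3−Pit 1: 294a − 98b = −64.8.
Solving gives a = −0.11605, b = 0.31309.
Then c = 809.3 − a·-149 − b·-133 = 833.65.
At (661, 185): z = −76.7 + 57.9 + 833.65 = 814.9 m.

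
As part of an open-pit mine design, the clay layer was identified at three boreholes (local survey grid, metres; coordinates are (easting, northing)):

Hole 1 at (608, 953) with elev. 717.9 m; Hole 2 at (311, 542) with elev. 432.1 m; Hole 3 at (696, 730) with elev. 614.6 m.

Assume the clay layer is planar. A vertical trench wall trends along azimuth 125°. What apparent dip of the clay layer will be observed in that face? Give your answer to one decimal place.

8.1°

Two edge vectors: Hole 1→Hole 2 = (-297, -411, -285.8), Hole 1→Hole 3 = (88, -223, -103.3).
Normal n = (Hole 1→Hole 2) × (Hole 1→Hole 3) = (-21277.1, -55830.5, 102399).
So ∂z/∂E = −n_x/n_z = 0.20779 and ∂z/∂N = −n_y/n_z = 0.54523.
Unit vector along 125° is (sin 125°, cos 125°) = (0.8192, -0.5736).
Slope in that direction = a·(0.8192) + b·(-0.5736) = −0.14252.
Apparent dip = arctan|0.14252| = 8.1° (true dip is 30.3°, so apparent ≤ true as expected).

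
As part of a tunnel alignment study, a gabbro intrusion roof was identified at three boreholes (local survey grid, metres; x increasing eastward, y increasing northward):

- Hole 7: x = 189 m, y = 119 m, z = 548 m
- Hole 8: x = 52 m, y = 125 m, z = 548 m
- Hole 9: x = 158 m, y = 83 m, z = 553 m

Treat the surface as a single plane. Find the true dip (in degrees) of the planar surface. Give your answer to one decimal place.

7.6°

Let the plane be z = a·x + b·y + c.
Hole 8−Hole 7: −137a + 6b = 0;  Hole 9−Hole 7: −31a − 36b = 5.
Solving gives a = −0.00586, b = −0.13384.
Gradient magnitude |∇z| = √(a² + b²) = √(0.00003 + 0.01791) = 0.13397.
True dip = arctan(0.13397) = 7.6°, dipping toward N (azimuth ≈ 003°).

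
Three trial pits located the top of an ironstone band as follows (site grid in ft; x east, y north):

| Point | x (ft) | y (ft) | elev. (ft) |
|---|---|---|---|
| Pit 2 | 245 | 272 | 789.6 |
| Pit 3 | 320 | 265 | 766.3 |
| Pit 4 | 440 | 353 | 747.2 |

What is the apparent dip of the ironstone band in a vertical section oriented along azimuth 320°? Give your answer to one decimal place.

18.2°

Two edge vectors: Pit 2→Pit 3 = (75, -7, -23.3), Pit 2→Pit 4 = (195, 81, -42.4).
Normal n = (Pit 2→Pit 3) × (Pit 2→Pit 4) = (2184.1, -1363.5, 7440).
So ∂z/∂x = −n_x/n_z = −0.29356 and ∂z/∂y = −n_y/n_z = 0.18327.
Unit vector along 320° is (sin 320°, cos 320°) = (-0.6428, 0.7660).
Slope in that direction = a·(-0.6428) + b·(0.7660) = 0.32909.
Apparent dip = arctan|0.32909| = 18.2° (true dip is 19.1°, so apparent ≤ true as expected).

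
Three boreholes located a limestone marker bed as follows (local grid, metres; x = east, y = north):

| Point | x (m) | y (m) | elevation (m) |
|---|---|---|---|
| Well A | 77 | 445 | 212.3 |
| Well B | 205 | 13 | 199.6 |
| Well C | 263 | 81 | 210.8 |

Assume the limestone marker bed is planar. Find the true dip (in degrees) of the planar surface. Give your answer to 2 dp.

7.64°

Two edge vectors: Well A→Well B = (128, -432, -12.7), Well A→Well C = (186, -364, -1.5).
Normal n = (Well A→Well B) × (Well A→Well C) = (-3974.8, -2170.2, 33760).
So ∂z/∂x = −n_x/n_z = 0.11774 and ∂z/∂y = −n_y/n_z = 0.06428.
Gradient magnitude |∇z| = √(a² + b²) = √(0.01386 + 0.00413) = 0.13414.
True dip = arctan(0.13414) = 7.64°, dipping toward WSW (azimuth ≈ 241°).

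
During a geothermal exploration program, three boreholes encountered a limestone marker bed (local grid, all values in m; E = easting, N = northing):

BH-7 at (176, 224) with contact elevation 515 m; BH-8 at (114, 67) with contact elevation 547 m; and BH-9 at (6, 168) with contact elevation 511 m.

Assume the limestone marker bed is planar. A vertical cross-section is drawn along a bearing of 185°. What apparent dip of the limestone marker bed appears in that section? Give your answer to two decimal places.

13.22°

Let the plane be z = a·E + b·N + c.
BH-8−BH-7: −62a − 157b = 32;  BH-9−BH-7: −170a − 56b = −4.
Solving gives a = 0.10423, b = −0.24498.
Unit vector along 185° is (sin 185°, cos 185°) = (-0.0872, -0.9962).
Slope in that direction = a·(-0.0872) + b·(-0.9962) = 0.23497.
Apparent dip = arctan|0.23497| = 13.22° (true dip is 14.9°, so apparent ≤ true as expected).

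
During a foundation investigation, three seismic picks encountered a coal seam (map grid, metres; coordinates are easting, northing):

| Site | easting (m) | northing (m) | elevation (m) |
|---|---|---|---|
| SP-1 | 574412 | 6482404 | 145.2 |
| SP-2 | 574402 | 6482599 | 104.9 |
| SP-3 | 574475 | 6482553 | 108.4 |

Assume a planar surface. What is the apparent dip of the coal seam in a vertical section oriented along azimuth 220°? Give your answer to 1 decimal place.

Let the plane be z = a·easting + b·northing + c.
SP-2−SP-1: −10a + 195b = −40.3;  SP-3−SP-1: 63a + 149b = −36.8.
Solving gives a = −0.08503, b = −0.21103.
Unit vector along 220° is (sin 220°, cos 220°) = (-0.6428, -0.7660).
Slope in that direction = a·(-0.6428) + b·(-0.7660) = 0.21631.
Apparent dip = arctan|0.21631| = 12.2° (true dip is 12.8°, so apparent ≤ true as expected).

12.2°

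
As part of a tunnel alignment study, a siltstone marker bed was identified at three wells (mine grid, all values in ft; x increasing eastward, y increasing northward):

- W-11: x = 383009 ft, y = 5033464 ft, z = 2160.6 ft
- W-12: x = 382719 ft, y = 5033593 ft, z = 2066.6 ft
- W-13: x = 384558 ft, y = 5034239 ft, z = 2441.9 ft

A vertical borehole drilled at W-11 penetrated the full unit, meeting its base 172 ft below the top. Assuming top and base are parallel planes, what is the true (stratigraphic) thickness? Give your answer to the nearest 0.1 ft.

164.8 ft

Two edge vectors: W-11→W-12 = (-290, 129, -94), W-11→W-13 = (1549, 775, 281.3).
Normal n = (W-11→W-12) × (W-11→W-13) = (109137.7, -64029, -424571).
So ∂z/∂x = −n_x/n_z = 0.25705 and ∂z/∂y = −n_y/n_z = −0.15081.
|∇z| = √(a²+b²) = 0.29803, so dip δ = arctan(0.29803) = 16.60°.
True thickness = vertical thickness × cos δ = 172 × cos 16.60° = 164.8 ft.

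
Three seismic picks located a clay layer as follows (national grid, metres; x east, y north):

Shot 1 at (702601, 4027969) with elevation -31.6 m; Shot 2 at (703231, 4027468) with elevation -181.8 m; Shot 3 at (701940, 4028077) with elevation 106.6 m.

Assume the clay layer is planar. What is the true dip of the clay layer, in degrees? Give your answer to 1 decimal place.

11.7°

Two edge vectors: Shot 1→Shot 2 = (630, -501, -150.2), Shot 1→Shot 3 = (-661, 108, 138.2).
Normal n = (Shot 1→Shot 2) × (Shot 1→Shot 3) = (-53016.6, 12216.2, -263121).
So ∂z/∂x = −n_x/n_z = −0.20149 and ∂z/∂y = −n_y/n_z = 0.04643.
Gradient magnitude |∇z| = √(a² + b²) = √(0.04060 + 0.00216) = 0.20677.
True dip = arctan(0.20677) = 11.7°, dipping toward ESE (azimuth ≈ 103°).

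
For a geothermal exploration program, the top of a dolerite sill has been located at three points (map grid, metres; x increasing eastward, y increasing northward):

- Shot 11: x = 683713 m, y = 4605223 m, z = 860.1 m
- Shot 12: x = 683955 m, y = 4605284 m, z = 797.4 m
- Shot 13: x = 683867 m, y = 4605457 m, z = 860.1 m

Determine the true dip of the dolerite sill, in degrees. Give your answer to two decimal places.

Two edge vectors: Shot 11→Shot 12 = (242, 61, -62.7), Shot 11→Shot 13 = (154, 234, 0).
Normal n = (Shot 11→Shot 12) × (Shot 11→Shot 13) = (14671.8, -9655.8, 47234).
So ∂z/∂x = −n_x/n_z = −0.31062 and ∂z/∂y = −n_y/n_z = 0.20442.
Gradient magnitude |∇z| = √(a² + b²) = √(0.09648 + 0.04179) = 0.37185.
True dip = arctan(0.37185) = 20.40°, dipping toward ESE (azimuth ≈ 123°).

20.40°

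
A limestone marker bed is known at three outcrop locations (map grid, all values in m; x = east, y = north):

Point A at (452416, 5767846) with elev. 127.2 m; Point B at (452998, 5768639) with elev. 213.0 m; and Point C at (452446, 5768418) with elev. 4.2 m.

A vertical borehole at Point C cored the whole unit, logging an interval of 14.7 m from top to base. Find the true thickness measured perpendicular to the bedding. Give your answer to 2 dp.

Let the plane be z = a·x + b·y + c.
Point B−Point A: 582a + 793b = 85.8;  Point C−Point A: 30a + 572b = −123.
Solving gives a = 0.47431, b = −0.23991.
|∇z| = √(a²+b²) = 0.53154, so dip δ = arctan(0.53154) = 27.99°.
True thickness = vertical thickness × cos δ = 14.7 × cos 27.99° = 12.98 m.

12.98 m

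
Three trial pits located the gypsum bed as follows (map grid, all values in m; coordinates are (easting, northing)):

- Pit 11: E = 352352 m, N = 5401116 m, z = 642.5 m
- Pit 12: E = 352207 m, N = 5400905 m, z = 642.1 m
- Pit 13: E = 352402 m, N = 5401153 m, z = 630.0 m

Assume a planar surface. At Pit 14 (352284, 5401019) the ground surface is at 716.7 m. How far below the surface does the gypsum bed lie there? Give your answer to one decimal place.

Two edge vectors: Pit 11→Pit 12 = (-145, -211, -0.4), Pit 11→Pit 13 = (50, 37, -12.5).
Normal n = (Pit 11→Pit 12) × (Pit 11→Pit 13) = (2652.3, -1832.5, 5185).
So ∂z/∂E = −n_x/n_z = −0.511533269 and ∂z/∂N = −n_y/n_z = 0.353423337.
Intercept c from Pit 11: 642.5 + 180239.77 − 1908880.44 = −1727998.17.
At (352284, 5401019): z_contact = −180204.99 + 1908846.16 − 1727998.17 = 643.00 m.
Depth below ground = 716.7 − 643.00 = 73.7 m.

73.7 m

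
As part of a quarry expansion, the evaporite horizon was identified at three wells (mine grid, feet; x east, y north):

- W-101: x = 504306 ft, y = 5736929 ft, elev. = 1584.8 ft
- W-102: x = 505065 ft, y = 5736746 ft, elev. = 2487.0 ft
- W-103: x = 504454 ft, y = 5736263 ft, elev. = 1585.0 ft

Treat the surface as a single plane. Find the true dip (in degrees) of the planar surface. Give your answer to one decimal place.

Let the plane be z = a·x + b·y + c.
W-102−W-101: 759a − 183b = 902.2;  W-103−W-101: 148a − 666b = 0.2.
Solving gives a = 1.25589, b = 0.27879.
Gradient magnitude |∇z| = √(a² + b²) = √(1.57725 + 0.07772) = 1.28646.
True dip = arctan(1.28646) = 52.1°, dipping toward WSW (azimuth ≈ 257°).

52.1°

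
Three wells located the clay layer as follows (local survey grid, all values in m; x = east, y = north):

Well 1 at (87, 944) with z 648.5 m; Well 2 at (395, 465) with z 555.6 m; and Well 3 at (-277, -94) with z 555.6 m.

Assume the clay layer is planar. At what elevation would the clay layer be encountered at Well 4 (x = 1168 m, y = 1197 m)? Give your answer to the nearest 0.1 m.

566.8 m

Two edge vectors: Well 1→Well 2 = (308, -479, -92.9), Well 1→Well 3 = (-364, -1038, -92.9).
Normal n = (Well 1→Well 2) × (Well 1→Well 3) = (-51931.1, 62428.8, -494060).
So ∂z/∂x = −n_x/n_z = −0.105111 and ∂z/∂y = −n_y/n_z = 0.126359.
Intercept c from Well 1: 648.5 + 9.14 − 119.28 = 538.36.
At (1168, 1197): z = −122.8 + 151.3 + 538.36 = 566.8 m.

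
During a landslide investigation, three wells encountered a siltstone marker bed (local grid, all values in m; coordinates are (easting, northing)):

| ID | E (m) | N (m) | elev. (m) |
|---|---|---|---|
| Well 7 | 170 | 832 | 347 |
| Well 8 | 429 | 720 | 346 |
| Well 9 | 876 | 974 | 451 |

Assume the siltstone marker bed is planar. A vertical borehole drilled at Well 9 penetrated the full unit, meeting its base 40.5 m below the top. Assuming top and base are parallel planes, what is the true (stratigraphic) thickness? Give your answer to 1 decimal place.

Let the plane be z = a·E + b·N + c.
Well 8−Well 7: 259a − 112b = −1;  Well 9−Well 7: 706a + 142b = 104.
Solving gives a = 0.09932, b = 0.23860.
|∇z| = √(a²+b²) = 0.25845, so dip δ = arctan(0.25845) = 14.49°.
True thickness = vertical thickness × cos δ = 40.5 × cos 14.49° = 39.2 m.

39.2 m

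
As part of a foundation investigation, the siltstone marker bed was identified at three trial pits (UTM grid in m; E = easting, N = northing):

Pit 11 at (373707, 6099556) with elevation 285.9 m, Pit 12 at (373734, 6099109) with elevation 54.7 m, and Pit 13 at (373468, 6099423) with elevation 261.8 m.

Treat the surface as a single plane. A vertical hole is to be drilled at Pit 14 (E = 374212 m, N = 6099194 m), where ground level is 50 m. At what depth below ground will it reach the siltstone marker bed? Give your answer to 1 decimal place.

38.7 m

Two edge vectors: Pit 11→Pit 12 = (27, -447, -231.2), Pit 11→Pit 13 = (-239, -133, -24.1).
Normal n = (Pit 11→Pit 12) × (Pit 11→Pit 13) = (-19976.9, 55907.5, -110424).
So ∂z/∂E = −n_x/n_z = −0.180910853 and ∂z/∂N = −n_y/n_z = 0.506298450.
Intercept c from Pit 11: 285.9 + 67607.65 − 3088195.75 = −3020302.19.
At (374212, 6099194): z_contact = −67699.01 + 3088012.47 − 3020302.19 = 11.26 m.
Depth below ground = 50 − 11.26 = 38.7 m.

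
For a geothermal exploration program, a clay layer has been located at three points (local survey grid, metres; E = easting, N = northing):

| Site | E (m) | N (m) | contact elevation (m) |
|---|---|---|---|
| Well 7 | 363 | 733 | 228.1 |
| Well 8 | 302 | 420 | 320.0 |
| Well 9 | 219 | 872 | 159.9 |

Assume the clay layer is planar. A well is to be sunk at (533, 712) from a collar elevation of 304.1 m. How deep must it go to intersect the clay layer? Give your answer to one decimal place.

Two edge vectors: Well 7→Well 8 = (-61, -313, 91.9), Well 7→Well 9 = (-144, 139, -68.2).
Normal n = (Well 7→Well 8) × (Well 7→Well 9) = (8572.5, -17393.8, -53551).
So ∂z/∂E = −n_x/n_z = 0.16008 and ∂z/∂N = −n_y/n_z = −0.32481.
Intercept c from Well 7: 228.1 − 58.11 + 238.08 = 408.07.
At (533, 712): z_contact = 85.32 − 231.26 + 408.07 = 262.13 m.
Depth below ground = 304.1 − 262.13 = 42.0 m.

42.0 m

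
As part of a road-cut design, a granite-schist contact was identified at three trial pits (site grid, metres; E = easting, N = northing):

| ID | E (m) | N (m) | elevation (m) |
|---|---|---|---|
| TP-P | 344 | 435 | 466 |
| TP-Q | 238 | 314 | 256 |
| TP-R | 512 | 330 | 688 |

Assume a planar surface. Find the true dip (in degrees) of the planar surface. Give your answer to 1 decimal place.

Let the plane be z = a·E + b·N + c.
TP-Q−TP-P: −106a − 121b = −210;  TP-R−TP-P: 168a − 105b = 222.
Solving gives a = 1.55484, b = 0.37345.
Gradient magnitude |∇z| = √(a² + b²) = √(2.41751 + 0.13947) = 1.59906.
True dip = arctan(1.59906) = 58.0°, dipping toward WSW (azimuth ≈ 256°).

58.0°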